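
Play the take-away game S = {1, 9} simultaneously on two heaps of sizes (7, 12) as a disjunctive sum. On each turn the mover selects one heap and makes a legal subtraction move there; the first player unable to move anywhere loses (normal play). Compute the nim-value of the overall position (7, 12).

1

All heaps use S = {1, 9}:
n :  0  1  2  3  4  5  6  7  8  9 10 11 12
G :  0  1  0  1  0  1  0  1  0  1  0  1  0
Heap A: G(7) = 1.
Heap B: G(12) = 0.
Combined Grundy value = 1 ⊕ 0 = 1.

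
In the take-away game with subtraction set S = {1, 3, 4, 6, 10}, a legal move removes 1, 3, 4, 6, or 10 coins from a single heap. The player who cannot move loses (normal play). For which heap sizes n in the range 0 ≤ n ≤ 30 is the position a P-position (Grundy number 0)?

0, 2, 7, 9, 14, 16, 21, 23, 28, 30

n :  0  1  2  3  4  5  6  7  8  9 10 11 12 13 14 15 16 17 18 19 20 21 22 23 24 25 26 27 28 29 30
G :  0  1  0  1  2  3  2  0  1  0  1  2  3  2  0  1  0  1  2  3  2  0  1  0  1  2  3  2  0  1  0
P-positions are exactly the n with G(n) = 0.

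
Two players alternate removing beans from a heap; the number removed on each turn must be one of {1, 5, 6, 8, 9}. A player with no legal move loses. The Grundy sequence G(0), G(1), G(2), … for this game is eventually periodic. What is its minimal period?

n :  0  1  2  3  4  5  6  7  8  9 10 11 12 13 14 15 16 17 18 19 20 21 22 23 24 25 26 27 28 29
G :  0  1  0  1  0  1  2  3  2  3  2  3  4  5  0  1  0  1  0  1  2  3  2  3  2  3  4  5  0  1
G(n+14) = G(n) holds for n = 0,…,8 (a full window of length max(S) = 9), so the sequence is purely periodic with period 14.

14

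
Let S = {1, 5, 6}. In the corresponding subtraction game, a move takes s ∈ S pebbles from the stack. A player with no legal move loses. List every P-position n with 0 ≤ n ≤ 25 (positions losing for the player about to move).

0, 2, 4, 11, 13, 15, 22, 24

G(0) = 0
G(1) = mex{0} = 1
G(2) = mex{1} = 0
G(3) = mex{0} = 1
G(4) = mex{1} = 0
G(5) = mex{0,0} = 1
G(6) = mex{1,1,0} = 2
G(7) = mex{2,0,1} = 3
G(8) = mex{3,1,0} = 2
G(9) = mex{2,0,1} = 3
G(10) = mex{3,1,0} = 2
G(11) = mex{2,2,1} = 0
G(12) = mex{0,3,2} = 1
G(13) = mex{1,2,3} = 0
G(14) = mex{0,3,2} = 1
G(15) = mex{1,2,3} = 0
G(16) = mex{0,0,2} = 1
G(17) = mex{1,1,0} = 2
G(18) = mex{2,0,1} = 3
G(19) = mex{3,1,0} = 2
G(20) = mex{2,0,1} = 3
G(21) = mex{3,1,0} = 2
G(22) = mex{2,2,1} = 0
G(23) = mex{0,3,2} = 1
G(24) = mex{1,2,3} = 0
G(25) = mex{0,3,2} = 1
P-positions are exactly the n with G(n) = 0.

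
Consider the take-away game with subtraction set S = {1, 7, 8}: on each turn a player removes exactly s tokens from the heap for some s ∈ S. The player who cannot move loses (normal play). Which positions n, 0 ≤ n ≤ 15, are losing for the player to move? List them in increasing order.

n :  0  1  2  3  4  5  6  7  8  9 10 11 12 13 14 15
G :  0  1  0  1  0  1  0  1  2  3  2  3  2  3  2  0
P-positions are exactly the n with G(n) = 0.

0, 2, 4, 6, 15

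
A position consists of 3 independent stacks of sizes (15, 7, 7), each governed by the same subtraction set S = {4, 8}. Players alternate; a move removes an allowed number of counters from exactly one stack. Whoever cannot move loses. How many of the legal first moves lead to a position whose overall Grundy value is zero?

0

All stacks use S = {4, 8}:
n :  0  1  2  3  4  5  6  7  8  9 10 11 12 13 14 15
G :  0  0  0  0  1  1  1  1  2  2  2  2  0  0  0  0
Stack A: G(15) = 0.
Stack B: G(7) = 1.
Stack C: G(7) = 1.
Combined Grundy value = 0 ⊕ 1 ⊕ 1 = 0.
A winning move leaves total XOR = 0, i.e. changes one component's Grundy value g to g ⊕ X where X is the current total.
Stack A: target g' = 0⊕0 = 0, but every legal move changes the Grundy value (mex property), so 0 moves.
Stack B: target g' = 1⊕0 = 1, but every legal move changes the Grundy value (mex property), so 0 moves.
Stack C: target g' = 1⊕0 = 1, but every legal move changes the Grundy value (mex property), so 0 moves.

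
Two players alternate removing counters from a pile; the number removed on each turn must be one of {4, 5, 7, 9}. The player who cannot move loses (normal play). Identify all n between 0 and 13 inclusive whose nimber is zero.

0, 1, 2, 3, 13

G(0) = 0
G(1) = mex{} = 0
G(2) = mex{} = 0
G(3) = mex{} = 0
G(4) = mex{0} = 1
G(5) = mex{0,0} = 1
G(6) = mex{0,0} = 1
G(7) = mex{0,0,0} = 1
G(8) = mex{1,0,0} = 2
G(9) = mex{1,1,0,0} = 2
G(10) = mex{1,1,0,0} = 2
G(11) = mex{1,1,1,0} = 2
G(12) = mex{2,1,1,0} = 3
G(13) = mex{2,2,1,1} = 0
P-positions are exactly the n with G(n) = 0.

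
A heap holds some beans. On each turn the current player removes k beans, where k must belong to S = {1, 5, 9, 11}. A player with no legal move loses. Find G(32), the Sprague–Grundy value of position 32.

G(0) = 0
G(1) = mex{0} = 1
G(2) = mex{1} = 0
G(3) = mex{0} = 1
G(4) = mex{1} = 0
G(5) = mex{0,0} = 1
G(6) = mex{1,1} = 0
G(7) = mex{0,0} = 1
G(8) = mex{1,1} = 0
G(9) = mex{0,0,0} = 1
G(10) = mex{1,1,1} = 0
G(11) = mex{0,0,0,0} = 1
G(12) = mex{1,1,1,1} = 0
G(13) = mex{0,0,0,0} = 1
G(14) = mex{1,1,1,1} = 0
G(15) = mex{0,0,0,0} = 1
G(16) = mex{1,1,1,1} = 0
G(17) = mex{0,0,0,0} = 1
G(18) = mex{1,1,1,1} = 0
G(19) = mex{0,0,0,0} = 1
G(20) = mex{1,1,1,1} = 0
G(21) = mex{0,0,0,0} = 1
G(22) = mex{1,1,1,1} = 0
G(23) = mex{0,0,0,0} = 1
G(24) = mex{1,1,1,1} = 0
G(25) = mex{0,0,0,0} = 1
G(26) = mex{1,1,1,1} = 0
G(27) = mex{0,0,0,0} = 1
G(28) = mex{1,1,1,1} = 0
G(29) = mex{0,0,0,0} = 1
G(30) = mex{1,1,1,1} = 0
G(31) = mex{0,0,0,0} = 1
G(32) = mex{1,1,1,1} = 0

0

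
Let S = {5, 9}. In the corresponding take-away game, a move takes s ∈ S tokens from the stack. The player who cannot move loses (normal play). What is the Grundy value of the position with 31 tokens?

G(0) = 0
G(1) = mex{} = 0
G(2) = mex{} = 0
G(3) = mex{} = 0
G(4) = mex{} = 0
G(5) = mex{0} = 1
G(6) = mex{0} = 1
G(7) = mex{0} = 1
G(8) = mex{0} = 1
G(9) = mex{0,0} = 1
G(10) = mex{1,0} = 2
G(11) = mex{1,0} = 2
G(12) = mex{1,0} = 2
G(13) = mex{1,0} = 2
G(14) = mex{1,1} = 0
G(15) = mex{2,1} = 0
G(16) = mex{2,1} = 0
G(17) = mex{2,1} = 0
G(18) = mex{2,1} = 0
G(19) = mex{0,2} = 1
G(20) = mex{0,2} = 1
G(21) = mex{0,2} = 1
G(22) = mex{0,2} = 1
G(23) = mex{0,0} = 1
G(24) = mex{1,0} = 2
G(25) = mex{1,0} = 2
G(26) = mex{1,0} = 2
G(27) = mex{1,0} = 2
G(28) = mex{1,1} = 0
G(29) = mex{2,1} = 0
G(30) = mex{2,1} = 0
G(31) = mex{2,1} = 0

0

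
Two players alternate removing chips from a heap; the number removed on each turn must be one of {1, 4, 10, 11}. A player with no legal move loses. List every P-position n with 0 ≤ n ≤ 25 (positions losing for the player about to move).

n :  0  1  2  3  4  5  6  7  8  9 10 11 12 13 14 15 16 17 18 19 20 21 22 23 24 25
G :  0  1  0  1  2  0  1  0  1  2  3  2  3  4  0  1  2  3  2  0  1  0  1  2  3  2
P-positions are exactly the n with G(n) = 0.

0, 2, 5, 7, 14, 19, 21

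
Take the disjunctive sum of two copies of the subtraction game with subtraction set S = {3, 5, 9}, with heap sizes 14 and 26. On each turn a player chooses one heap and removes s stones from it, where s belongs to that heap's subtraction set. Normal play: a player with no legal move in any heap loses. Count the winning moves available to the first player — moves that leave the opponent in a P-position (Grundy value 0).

0

All heaps use S = {3, 5, 9}:
n :  0  1  2  3  4  5  6  7  8  9 10 11 12 13 14 15 16 17 18 19 20 21 22 23 24 25 26
G :  0  0  0  1  1  1  2  2  0  3  3  1  0  2  0  1  0  1  0  1  0  1  0  1  0  1  0
Heap A: G(14) = 0.
Heap B: G(26) = 0.
Combined Grundy value = 0 ⊕ 0 = 0.
A winning move leaves total XOR = 0, i.e. changes one component's Grundy value g to g ⊕ X where X is the current total.
Heap A: target g' = 0⊕0 = 0, but every legal move changes the Grundy value (mex property), so 0 moves.
Heap B: target g' = 0⊕0 = 0, but every legal move changes the Grundy value (mex property), so 0 moves.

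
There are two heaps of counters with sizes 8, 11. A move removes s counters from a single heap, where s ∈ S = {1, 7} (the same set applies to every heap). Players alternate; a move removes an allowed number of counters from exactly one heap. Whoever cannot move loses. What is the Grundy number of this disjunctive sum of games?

1

All heaps use S = {1, 7}:
G(0) = 0
G(1) = mex{0} = 1
G(2) = mex{1} = 0
G(3) = mex{0} = 1
G(4) = mex{1} = 0
G(5) = mex{0} = 1
G(6) = mex{1} = 0
G(7) = mex{0,0} = 1
G(8) = mex{1,1} = 0
G(9) = mex{0,0} = 1
G(10) = mex{1,1} = 0
G(11) = mex{0,0} = 1
Heap A: G(8) = 0.
Heap B: G(11) = 1.
Combined Grundy value = 0 ⊕ 1 = 1.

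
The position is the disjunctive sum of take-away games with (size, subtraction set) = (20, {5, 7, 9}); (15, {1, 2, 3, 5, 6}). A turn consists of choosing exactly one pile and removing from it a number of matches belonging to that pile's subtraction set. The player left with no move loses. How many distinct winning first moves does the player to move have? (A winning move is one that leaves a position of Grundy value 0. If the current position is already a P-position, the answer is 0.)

Pile A, S = {5, 7, 9}:
G(0) = 0
G(1) = mex{} = 0
G(2) = mex{} = 0
G(3) = mex{} = 0
G(4) = mex{} = 0
G(5) = mex{0} = 1
G(6) = mex{0} = 1
G(7) = mex{0,0} = 1
G(8) = mex{0,0} = 1
G(9) = mex{0,0,0} = 1
G(10) = mex{1,0,0} = 2
G(11) = mex{1,0,0} = 2
G(12) = mex{1,1,0} = 2
G(13) = mex{1,1,0} = 2
G(14) = mex{1,1,1} = 0
G(15) = mex{2,1,1} = 0
G(16) = mex{2,1,1} = 0
G(17) = mex{2,2,1} = 0
G(18) = mex{2,2,1} = 0
G(19) = mex{0,2,2} = 1
G(20) = mex{0,2,2} = 1
G_A(20) = 1.
Pile B, S = {1, 2, 3, 5, 6}:
n :  0  1  2  3  4  5  6  7  8  9 10 11 12 13 14 15
G :  0  1  2  3  0  1  2  3  0  1  2  3  0  1  2  3
G_B(15) = 3.
Combined Grundy value = 1 ⊕ 3 = 2.
A winning move leaves total XOR = 0, i.e. changes one component's Grundy value g to g ⊕ X where X is the current total.
Pile A: need g' = 1⊕2 = 3. Options: 20−5→G=0, 20−7→G=2, 20−9→G=2. Hits: 0.
Pile B: need g' = 3⊕2 = 1. Options: 15−1→G=2, 15−2→G=1, 15−3→G=0, 15−5→G=2, 15−6→G=1. Hits: 2.

2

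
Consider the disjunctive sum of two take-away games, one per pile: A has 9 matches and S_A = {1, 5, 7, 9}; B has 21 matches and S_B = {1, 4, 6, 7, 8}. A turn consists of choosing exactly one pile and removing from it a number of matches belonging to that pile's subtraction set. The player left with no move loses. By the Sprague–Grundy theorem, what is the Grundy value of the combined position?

Pile A, S = {1, 5, 7, 9}:
G(0) = 0
G(1) = mex{0} = 1
G(2) = mex{1} = 0
G(3) = mex{0} = 1
G(4) = mex{1} = 0
G(5) = mex{0,0} = 1
G(6) = mex{1,1} = 0
G(7) = mex{0,0,0} = 1
G(8) = mex{1,1,1} = 0
G(9) = mex{0,0,0,0} = 1
G_A(9) = 1.
Pile B, S = {1, 4, 6, 7, 8}:
n :  0  1  2  3  4  5  6  7  8  9 10 11 12 13 14 15 16 17 18 19 20 21
G :  0  1  0  1  2  0  1  2  3  2  3  4  5  3  0  1  0  1  2  0  1  2
G_B(21) = 2.
Combined Grundy value = 1 ⊕ 2 = 3.

3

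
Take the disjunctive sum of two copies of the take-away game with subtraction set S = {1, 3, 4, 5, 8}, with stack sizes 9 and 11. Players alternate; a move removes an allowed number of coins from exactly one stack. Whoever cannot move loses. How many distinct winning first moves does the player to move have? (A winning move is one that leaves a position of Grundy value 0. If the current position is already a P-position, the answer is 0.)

All stacks use S = {1, 3, 4, 5, 8}:
n :  0  1  2  3  4  5  6  7  8  9 10 11
G :  0  1  0  1  2  3  2  3  4  0  1  0
Stack A: G(9) = 0.
Stack B: G(11) = 0.
Combined Grundy value = 0 ⊕ 0 = 0.
A winning move leaves total XOR = 0, i.e. changes one component's Grundy value g to g ⊕ X where X is the current total.
Stack A: target g' = 0⊕0 = 0, but every legal move changes the Grundy value (mex property), so 0 moves.
Stack B: target g' = 0⊕0 = 0, but every legal move changes the Grundy value (mex property), so 0 moves.

0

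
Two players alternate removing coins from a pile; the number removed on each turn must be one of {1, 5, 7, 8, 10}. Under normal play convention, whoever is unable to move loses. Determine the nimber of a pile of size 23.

n :  0  1  2  3  4  5  6  7  8  9 10 11 12 13 14 15 16 17 18 19 20 21 22 23
G :  0  1  0  1  0  1  0  1  2  3  2  3  2  3  2  0  1  0  1  0  1  0  1  2

2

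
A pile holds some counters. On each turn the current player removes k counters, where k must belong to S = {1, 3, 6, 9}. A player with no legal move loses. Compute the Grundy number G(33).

n :  0  1  2  3  4  5  6  7  8  9 10 11 12 13 14 15 16 17 18 19 20 21 22 23 24 25 26 27 28 29 30 31 32 33
G :  0  1  0  1  0  1  2  3  2  3  2  3  0  1  0  1  0  1  2  3  2  3  2  3  0  1  0  1  0  1  2  3  2  3

3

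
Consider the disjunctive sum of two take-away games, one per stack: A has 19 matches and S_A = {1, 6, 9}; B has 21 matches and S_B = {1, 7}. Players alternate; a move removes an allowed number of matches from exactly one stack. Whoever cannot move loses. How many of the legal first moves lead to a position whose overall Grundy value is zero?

4

Stack A, S = {1, 6, 9}:
n :  0  1  2  3  4  5  6  7  8  9 10 11 12 13 14 15 16 17 18 19
G :  0  1  0  1  0  1  2  0  1  2  3  2  0  1  0  1  2  0  1  0
G_A(19) = 0.
Stack B, S = {1, 7}:
n :  0  1  2  3  4  5  6  7  8  9 10 11 12 13 14 15 16 17 18 19 20 21
G :  0  1  0  1  0  1  0  1  0  1  0  1  0  1  0  1  0  1  0  1  0  1
G_B(21) = 1.
Combined Grundy value = 0 ⊕ 1 = 1.
A winning move leaves total XOR = 0, i.e. changes one component's Grundy value g to g ⊕ X where X is the current total.
Stack A: need g' = 0⊕1 = 1. Options: 19−1→G=1, 19−6→G=1, 19−9→G=3. Hits: 2.
Stack B: need g' = 1⊕1 = 0. Options: 21−1→G=0, 21−7→G=0. Hits: 2.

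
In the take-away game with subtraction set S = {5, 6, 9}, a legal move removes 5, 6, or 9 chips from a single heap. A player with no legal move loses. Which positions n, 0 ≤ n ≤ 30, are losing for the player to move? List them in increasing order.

G(0) = 0
G(1) = mex{} = 0
G(2) = mex{} = 0
G(3) = mex{} = 0
G(4) = mex{} = 0
G(5) = mex{0} = 1
G(6) = mex{0,0} = 1
G(7) = mex{0,0} = 1
G(8) = mex{0,0} = 1
G(9) = mex{0,0,0} = 1
G(10) = mex{1,0,0} = 2
G(11) = mex{1,1,0} = 2
G(12) = mex{1,1,0} = 2
G(13) = mex{1,1,0} = 2
G(14) = mex{1,1,1} = 0
G(15) = mex{2,1,1} = 0
G(16) = mex{2,2,1} = 0
G(17) = mex{2,2,1} = 0
G(18) = mex{2,2,1} = 0
G(19) = mex{0,2,2} = 1
G(20) = mex{0,0,2} = 1
G(21) = mex{0,0,2} = 1
G(22) = mex{0,0,2} = 1
G(23) = mex{0,0,0} = 1
G(24) = mex{1,0,0} = 2
G(25) = mex{1,1,0} = 2
G(26) = mex{1,1,0} = 2
G(27) = mex{1,1,0} = 2
G(28) = mex{1,1,1} = 0
G(29) = mex{2,1,1} = 0
G(30) = mex{2,2,1} = 0
P-positions are exactly the n with G(n) = 0.

0, 1, 2, 3, 4, 14, 15, 16, 17, 18, 28, 29, 30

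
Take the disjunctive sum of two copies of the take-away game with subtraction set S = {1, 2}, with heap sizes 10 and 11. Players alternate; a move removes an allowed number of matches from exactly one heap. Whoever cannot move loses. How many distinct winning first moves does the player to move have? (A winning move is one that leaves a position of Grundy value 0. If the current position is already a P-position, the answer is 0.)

All heaps use S = {1, 2}:
G(0) = 0
G(1) = mex{0} = 1
G(2) = mex{1,0} = 2
G(3) = mex{2,1} = 0
G(4) = mex{0,2} = 1
G(5) = mex{1,0} = 2
G(6) = mex{2,1} = 0
G(7) = mex{0,2} = 1
G(8) = mex{1,0} = 2
G(9) = mex{2,1} = 0
G(10) = mex{0,2} = 1
G(11) = mex{1,0} = 2
Heap A: G(10) = 1.
Heap B: G(11) = 2.
Combined Grundy value = 1 ⊕ 2 = 3.
A winning move leaves total XOR = 0, i.e. changes one component's Grundy value g to g ⊕ X where X is the current total.
Heap A: need g' = 1⊕3 = 2. Options: 10−1→G=0, 10−2→G=2. Hits: 1.
Heap B: need g' = 2⊕3 = 1. Options: 11−1→G=1, 11−2→G=0. Hits: 1.

2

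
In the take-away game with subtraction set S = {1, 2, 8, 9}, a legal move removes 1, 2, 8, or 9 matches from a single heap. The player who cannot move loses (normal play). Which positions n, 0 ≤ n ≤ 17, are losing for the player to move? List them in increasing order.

n :  0  1  2  3  4  5  6  7  8  9 10 11 12 13 14 15 16 17
G :  0  1  2  0  1  2  0  1  2  3  0  1  2  0  1  2  0  1
P-positions are exactly the n with G(n) = 0.

0, 3, 6, 10, 13, 16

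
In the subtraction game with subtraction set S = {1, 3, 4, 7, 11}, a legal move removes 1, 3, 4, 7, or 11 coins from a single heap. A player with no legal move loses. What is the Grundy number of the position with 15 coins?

G(0) = 0
G(1) = mex{0} = 1
G(2) = mex{1} = 0
G(3) = mex{0,0} = 1
G(4) = mex{1,1,0} = 2
G(5) = mex{2,0,1} = 3
G(6) = mex{3,1,0} = 2
G(7) = mex{2,2,1,0} = 3
G(8) = mex{3,3,2,1} = 0
G(9) = mex{0,2,3,0} = 1
G(10) = mex{1,3,2,1} = 0
G(11) = mex{0,0,3,2,0} = 1
G(12) = mex{1,1,0,3,1} = 2
G(13) = mex{2,0,1,2,0} = 3
G(14) = mex{3,1,0,3,1} = 2
G(15) = mex{2,2,1,0,2} = 3

3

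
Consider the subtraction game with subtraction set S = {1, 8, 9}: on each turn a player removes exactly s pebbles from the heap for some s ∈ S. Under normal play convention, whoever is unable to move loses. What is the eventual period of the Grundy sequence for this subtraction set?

16

G(0) = 0
G(1) = mex{0} = 1
G(2) = mex{1} = 0
G(3) = mex{0} = 1
G(4) = mex{1} = 0
G(5) = mex{0} = 1
G(6) = mex{1} = 0
G(7) = mex{0} = 1
G(8) = mex{1,0} = 2
G(9) = mex{2,1,0} = 3
G(10) = mex{3,0,1} = 2
G(11) = mex{2,1,0} = 3
G(12) = mex{3,0,1} = 2
G(13) = mex{2,1,0} = 3
G(14) = mex{3,0,1} = 2
G(15) = mex{2,1,0} = 3
G(16) = mex{3,2,1} = 0
G(17) = mex{0,3,2} = 1
G(18) = mex{1,2,3} = 0
G(19) = mex{0,3,2} = 1
G(20) = mex{1,2,3} = 0
G(21) = mex{0,3,2} = 1
G(22) = mex{1,2,3} = 0
G(23) = mex{0,3,2} = 1
G(24) = mex{1,0,3} = 2
G(25) = mex{2,1,0} = 3
G(26) = mex{3,0,1} = 2
G(27) = mex{2,1,0} = 3
G(28) = mex{3,0,1} = 2
G(29) = mex{2,1,0} = 3
G(30) = mex{3,0,1} = 2
G(31) = mex{2,1,0} = 3
G(32) = mex{3,2,1} = 0
G(33) = mex{0,3,2} = 1
G(n+16) = G(n) holds for n = 0,…,8 (a full window of length max(S) = 9), so the sequence is purely periodic with period 16.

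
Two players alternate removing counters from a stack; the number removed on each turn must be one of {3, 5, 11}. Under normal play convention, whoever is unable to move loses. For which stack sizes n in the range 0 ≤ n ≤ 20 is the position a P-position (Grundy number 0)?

0, 1, 2, 8, 9, 10, 16, 17, 18

n :  0  1  2  3  4  5  6  7  8  9 10 11 12 13 14 15 16 17 18 19 20
G :  0  0  0  1  1  1  2  2  0  0  0  1  1  1  2  2  0  0  0  1  1
P-positions are exactly the n with G(n) = 0.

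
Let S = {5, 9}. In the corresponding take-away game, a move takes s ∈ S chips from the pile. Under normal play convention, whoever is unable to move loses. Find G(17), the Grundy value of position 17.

G(0) = 0
G(1) = mex{} = 0
G(2) = mex{} = 0
G(3) = mex{} = 0
G(4) = mex{} = 0
G(5) = mex{0} = 1
G(6) = mex{0} = 1
G(7) = mex{0} = 1
G(8) = mex{0} = 1
G(9) = mex{0,0} = 1
G(10) = mex{1,0} = 2
G(11) = mex{1,0} = 2
G(12) = mex{1,0} = 2
G(13) = mex{1,0} = 2
G(14) = mex{1,1} = 0
G(15) = mex{2,1} = 0
G(16) = mex{2,1} = 0
G(17) = mex{2,1} = 0

0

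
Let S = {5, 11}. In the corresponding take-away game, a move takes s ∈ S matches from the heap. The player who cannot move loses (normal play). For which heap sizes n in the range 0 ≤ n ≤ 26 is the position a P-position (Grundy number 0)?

0, 1, 2, 3, 4, 10, 16, 17, 18, 19, 20, 26

n :  0  1  2  3  4  5  6  7  8  9 10 11 12 13 14 15 16 17 18 19 20 21 22 23 24 25 26
G :  0  0  0  0  0  1  1  1  1  1  0  2  2  2  2  1  0  0  0  0  0  1  1  1  1  1  0
P-positions are exactly the n with G(n) = 0.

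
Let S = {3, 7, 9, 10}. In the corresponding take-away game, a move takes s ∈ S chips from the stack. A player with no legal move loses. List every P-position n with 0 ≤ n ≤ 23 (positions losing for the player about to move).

n :  0  1  2  3  4  5  6  7  8  9 10 11 12 13 14 15 16 17 18 19 20 21 22 23
G :  0  0  0  1  1  1  0  2  2  1  3  3  2  2  0  3  3  1  0  0  0  1  1  1
P-positions are exactly the n with G(n) = 0.

0, 1, 2, 6, 14, 18, 19, 20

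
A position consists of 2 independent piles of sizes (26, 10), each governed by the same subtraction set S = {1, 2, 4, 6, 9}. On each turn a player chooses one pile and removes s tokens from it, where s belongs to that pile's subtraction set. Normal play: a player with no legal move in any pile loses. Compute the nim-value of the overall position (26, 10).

All piles use S = {1, 2, 4, 6, 9}:
n :  0  1  2  3  4  5  6  7  8  9 10 11 12 13 14 15 16 17 18 19 20 21 22 23 24 25 26
G :  0  1  2  0  1  2  3  4  0  1  2  0  1  2  3  4  0  1  2  0  1  2  3  4  0  1  2
Pile A: G(26) = 2.
Pile B: G(10) = 2.
Combined Grundy value = 2 ⊕ 2 = 0.

0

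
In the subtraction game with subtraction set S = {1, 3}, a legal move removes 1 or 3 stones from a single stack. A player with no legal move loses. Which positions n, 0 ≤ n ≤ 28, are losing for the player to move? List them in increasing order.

G(0) = 0
G(1) = mex{0} = 1
G(2) = mex{1} = 0
G(3) = mex{0,0} = 1
G(4) = mex{1,1} = 0
G(5) = mex{0,0} = 1
G(6) = mex{1,1} = 0
G(7) = mex{0,0} = 1
G(8) = mex{1,1} = 0
G(9) = mex{0,0} = 1
G(10) = mex{1,1} = 0
G(11) = mex{0,0} = 1
G(12) = mex{1,1} = 0
G(13) = mex{0,0} = 1
G(14) = mex{1,1} = 0
G(15) = mex{0,0} = 1
G(16) = mex{1,1} = 0
G(17) = mex{0,0} = 1
G(18) = mex{1,1} = 0
G(19) = mex{0,0} = 1
G(20) = mex{1,1} = 0
G(21) = mex{0,0} = 1
G(22) = mex{1,1} = 0
G(23) = mex{0,0} = 1
G(24) = mex{1,1} = 0
G(25) = mex{0,0} = 1
G(26) = mex{1,1} = 0
G(27) = mex{0,0} = 1
G(28) = mex{1,1} = 0
P-positions are exactly the n with G(n) = 0.

0, 2, 4, 6, 8, 10, 12, 14, 16, 18, 20, 22, 24, 26, 28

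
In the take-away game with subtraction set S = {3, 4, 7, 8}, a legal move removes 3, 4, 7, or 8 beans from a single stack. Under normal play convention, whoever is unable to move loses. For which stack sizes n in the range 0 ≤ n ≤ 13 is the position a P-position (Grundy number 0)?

0, 1, 2, 11, 12, 13

n :  0  1  2  3  4  5  6  7  8  9 10 11 12 13
G :  0  0  0  1  1  1  2  2  2  3  3  0  0  0
P-positions are exactly the n with G(n) = 0.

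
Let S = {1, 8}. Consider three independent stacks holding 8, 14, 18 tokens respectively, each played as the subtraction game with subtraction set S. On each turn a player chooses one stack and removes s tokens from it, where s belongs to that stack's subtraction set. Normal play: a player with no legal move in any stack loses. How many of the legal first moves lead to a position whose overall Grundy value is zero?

All stacks use S = {1, 8}:
G(0) = 0
G(1) = mex{0} = 1
G(2) = mex{1} = 0
G(3) = mex{0} = 1
G(4) = mex{1} = 0
G(5) = mex{0} = 1
G(6) = mex{1} = 0
G(7) = mex{0} = 1
G(8) = mex{1,0} = 2
G(9) = mex{2,1} = 0
G(10) = mex{0,0} = 1
G(11) = mex{1,1} = 0
G(12) = mex{0,0} = 1
G(13) = mex{1,1} = 0
G(14) = mex{0,0} = 1
G(15) = mex{1,1} = 0
G(16) = mex{0,2} = 1
G(17) = mex{1,0} = 2
G(18) = mex{2,1} = 0
Stack A: G(8) = 2.
Stack B: G(14) = 1.
Stack C: G(18) = 0.
Combined Grundy value = 2 ⊕ 1 ⊕ 0 = 3.
A winning move leaves total XOR = 0, i.e. changes one component's Grundy value g to g ⊕ X where X is the current total.
Stack A: need g' = 2⊕3 = 1. Options: 8−1→G=1, 8−8→G=0. Hits: 1.
Stack B: need g' = 1⊕3 = 2. Options: 14−1→G=0, 14−8→G=0. Hits: 0.
Stack C: need g' = 0⊕3 = 3. Options: 18−1→G=2, 18−8→G=1. Hits: 0.

1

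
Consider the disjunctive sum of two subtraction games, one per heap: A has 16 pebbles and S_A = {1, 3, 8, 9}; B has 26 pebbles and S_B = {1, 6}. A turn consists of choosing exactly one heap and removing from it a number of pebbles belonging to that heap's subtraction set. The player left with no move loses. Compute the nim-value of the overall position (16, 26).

1

Heap A, S = {1, 3, 8, 9}:
G(0) = 0
G(1) = mex{0} = 1
G(2) = mex{1} = 0
G(3) = mex{0,0} = 1
G(4) = mex{1,1} = 0
G(5) = mex{0,0} = 1
G(6) = mex{1,1} = 0
G(7) = mex{0,0} = 1
G(8) = mex{1,1,0} = 2
G(9) = mex{2,0,1,0} = 3
G(10) = mex{3,1,0,1} = 2
G(11) = mex{2,2,1,0} = 3
G(12) = mex{3,3,0,1} = 2
G(13) = mex{2,2,1,0} = 3
G(14) = mex{3,3,0,1} = 2
G(15) = mex{2,2,1,0} = 3
G(16) = mex{3,3,2,1} = 0
G_A(16) = 0.
Heap B, S = {1, 6}:
n :  0  1  2  3  4  5  6  7  8  9 10 11 12 13 14 15 16 17 18 19 20 21 22 23 24 25 26
G :  0  1  0  1  0  1  2  0  1  0  1  0  1  2  0  1  0  1  0  1  2  0  1  0  1  0  1
G_B(26) = 1.
Combined Grundy value = 0 ⊕ 1 = 1.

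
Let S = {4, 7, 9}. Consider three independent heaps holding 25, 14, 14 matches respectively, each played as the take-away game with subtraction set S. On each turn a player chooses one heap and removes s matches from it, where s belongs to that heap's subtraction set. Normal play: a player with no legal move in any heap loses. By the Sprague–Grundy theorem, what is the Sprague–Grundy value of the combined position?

All heaps use S = {4, 7, 9}:
n :  0  1  2  3  4  5  6  7  8  9 10 11 12 13 14 15 16 17 18 19 20 21 22 23 24 25
G :  0  0  0  0  1  1  1  1  2  2  2  2  3  0  0  0  0  1  1  1  1  2  2  2  2  3
Heap A: G(25) = 3.
Heap B: G(14) = 0.
Heap C: G(14) = 0.
Combined Grundy value = 3 ⊕ 0 ⊕ 0 = 3.

3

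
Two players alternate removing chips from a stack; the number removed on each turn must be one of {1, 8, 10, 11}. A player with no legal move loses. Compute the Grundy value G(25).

0

G(0) = 0
G(1) = mex{0} = 1
G(2) = mex{1} = 0
G(3) = mex{0} = 1
G(4) = mex{1} = 0
G(5) = mex{0} = 1
G(6) = mex{1} = 0
G(7) = mex{0} = 1
G(8) = mex{1,0} = 2
G(9) = mex{2,1} = 0
G(10) = mex{0,0,0} = 1
G(11) = mex{1,1,1,0} = 2
G(12) = mex{2,0,0,1} = 3
G(13) = mex{3,1,1,0} = 2
G(14) = mex{2,0,0,1} = 3
G(15) = mex{3,1,1,0} = 2
G(16) = mex{2,2,0,1} = 3
G(17) = mex{3,0,1,0} = 2
G(18) = mex{2,1,2,1} = 0
G(19) = mex{0,2,0,2} = 1
G(20) = mex{1,3,1,0} = 2
G(21) = mex{2,2,2,1} = 0
G(22) = mex{0,3,3,2} = 1
G(23) = mex{1,2,2,3} = 0
G(24) = mex{0,3,3,2} = 1
G(25) = mex{1,2,2,3} = 0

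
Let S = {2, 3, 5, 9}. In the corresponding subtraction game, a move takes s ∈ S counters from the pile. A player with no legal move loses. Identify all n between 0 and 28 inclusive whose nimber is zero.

n :  0  1  2  3  4  5  6  7  8  9 10 11 12 13 14 15 16 17 18 19 20 21 22 23 24 25 26 27 28
G :  0  0  1  1  2  2  3  0  0  1  1  2  2  3  0  0  1  1  2  2  3  0  0  1  1  2  2  3  0
P-positions are exactly the n with G(n) = 0.

0, 1, 7, 8, 14, 15, 21, 22, 28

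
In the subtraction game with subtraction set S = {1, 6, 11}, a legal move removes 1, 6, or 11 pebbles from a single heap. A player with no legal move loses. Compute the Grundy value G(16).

0

n :  0  1  2  3  4  5  6  7  8  9 10 11 12 13 14 15 16
G :  0  1  0  1  0  1  2  0  1  0  1  2  0  1  0  1  0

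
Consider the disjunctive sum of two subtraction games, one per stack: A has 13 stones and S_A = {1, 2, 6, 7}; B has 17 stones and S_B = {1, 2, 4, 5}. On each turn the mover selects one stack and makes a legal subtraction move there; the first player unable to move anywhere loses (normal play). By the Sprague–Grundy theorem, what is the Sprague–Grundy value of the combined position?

0

Stack A, S = {1, 2, 6, 7}:
G(0) = 0
G(1) = mex{0} = 1
G(2) = mex{1,0} = 2
G(3) = mex{2,1} = 0
G(4) = mex{0,2} = 1
G(5) = mex{1,0} = 2
G(6) = mex{2,1,0} = 3
G(7) = mex{3,2,1,0} = 4
G(8) = mex{4,3,2,1} = 0
G(9) = mex{0,4,0,2} = 1
G(10) = mex{1,0,1,0} = 2
G(11) = mex{2,1,2,1} = 0
G(12) = mex{0,2,3,2} = 1
G(13) = mex{1,0,4,3} = 2
G_A(13) = 2.
Stack B, S = {1, 2, 4, 5}:
n :  0  1  2  3  4  5  6  7  8  9 10 11 12 13 14 15 16 17
G :  0  1  2  0  1  2  0  1  2  0  1  2  0  1  2  0  1  2
G_B(17) = 2.
Combined Grundy value = 2 ⊕ 2 = 0.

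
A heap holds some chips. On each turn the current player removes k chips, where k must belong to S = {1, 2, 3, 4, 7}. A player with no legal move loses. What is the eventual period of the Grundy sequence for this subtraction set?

5

G(0) = 0
G(1) = mex{0} = 1
G(2) = mex{1,0} = 2
G(3) = mex{2,1,0} = 3
G(4) = mex{3,2,1,0} = 4
G(5) = mex{4,3,2,1} = 0
G(6) = mex{0,4,3,2} = 1
G(7) = mex{1,0,4,3,0} = 2
G(8) = mex{2,1,0,4,1} = 3
G(9) = mex{3,2,1,0,2} = 4
G(10) = mex{4,3,2,1,3} = 0
G(11) = mex{0,4,3,2,4} = 1
G(12) = mex{1,0,4,3,0} = 2
G(13) = mex{2,1,0,4,1} = 3
G(14) = mex{3,2,1,0,2} = 4
G(n+5) = G(n) holds for n = 0,…,6 (a full window of length max(S) = 7), so the sequence is purely periodic with period 5.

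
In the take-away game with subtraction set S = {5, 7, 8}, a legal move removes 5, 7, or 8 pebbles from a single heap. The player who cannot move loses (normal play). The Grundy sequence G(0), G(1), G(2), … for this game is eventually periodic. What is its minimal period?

n :  0  1  2  3  4  5  6  7  8  9 10 11 12 13 14 15 16 17 18 19 20 21 22 23 24 25 26 27
G :  0  0  0  0  0  1  1  1  1  1  2  2  2  0  0  0  0  0  1  1  1  1  1  2  2  2  0  0
G(n+13) = G(n) holds for n = 0,…,7 (a full window of length max(S) = 8), so the sequence is purely periodic with period 13.

13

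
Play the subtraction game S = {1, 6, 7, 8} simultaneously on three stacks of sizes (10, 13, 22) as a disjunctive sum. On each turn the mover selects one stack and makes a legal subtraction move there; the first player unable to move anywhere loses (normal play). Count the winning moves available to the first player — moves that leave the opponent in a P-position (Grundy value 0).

All stacks use S = {1, 6, 7, 8}:
n :  0  1  2  3  4  5  6  7  8  9 10 11 12 13 14 15 16 17 18 19 20 21 22
G :  0  1  0  1  0  1  2  3  2  3  2  3  4  0  1  0  1  0  1  2  3  2  3
Stack A: G(10) = 2.
Stack B: G(13) = 0.
Stack C: G(22) = 3.
Combined Grundy value = 2 ⊕ 0 ⊕ 3 = 1.
A winning move leaves total XOR = 0, i.e. changes one component's Grundy value g to g ⊕ X where X is the current total.
Stack A: need g' = 2⊕1 = 3. Options: 10−1→G=3, 10−6→G=0, 10−7→G=1, 10−8→G=0. Hits: 1.
Stack B: need g' = 0⊕1 = 1. Options: 13−1→G=4, 13−6→G=3, 13−7→G=2, 13−8→G=1. Hits: 1.
Stack C: need g' = 3⊕1 = 2. Options: 22−1→G=2, 22−6→G=1, 22−7→G=0, 22−8→G=1. Hits: 1.

3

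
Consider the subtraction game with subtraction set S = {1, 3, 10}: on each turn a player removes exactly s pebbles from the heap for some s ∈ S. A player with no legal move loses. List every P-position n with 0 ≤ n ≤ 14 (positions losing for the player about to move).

0, 2, 4, 6, 8, 13

n :  0  1  2  3  4  5  6  7  8  9 10 11 12 13 14
G :  0  1  0  1  0  1  0  1  0  1  2  3  2  0  1
P-positions are exactly the n with G(n) = 0.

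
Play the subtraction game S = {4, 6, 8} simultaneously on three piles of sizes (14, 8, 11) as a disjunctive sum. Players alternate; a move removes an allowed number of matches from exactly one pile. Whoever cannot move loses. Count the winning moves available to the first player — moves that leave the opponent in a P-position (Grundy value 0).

All piles use S = {4, 6, 8}:
n :  0  1  2  3  4  5  6  7  8  9 10 11 12 13 14
G :  0  0  0  0  1  1  1  1  2  2  2  2  0  0  0
Pile A: G(14) = 0.
Pile B: G(8) = 2.
Pile C: G(11) = 2.
Combined Grundy value = 0 ⊕ 2 ⊕ 2 = 0.
A winning move leaves total XOR = 0, i.e. changes one component's Grundy value g to g ⊕ X where X is the current total.
Pile A: target g' = 0⊕0 = 0, but every legal move changes the Grundy value (mex property), so 0 moves.
Pile B: target g' = 2⊕0 = 2, but every legal move changes the Grundy value (mex property), so 0 moves.
Pile C: target g' = 2⊕0 = 2, but every legal move changes the Grundy value (mex property), so 0 moves.

0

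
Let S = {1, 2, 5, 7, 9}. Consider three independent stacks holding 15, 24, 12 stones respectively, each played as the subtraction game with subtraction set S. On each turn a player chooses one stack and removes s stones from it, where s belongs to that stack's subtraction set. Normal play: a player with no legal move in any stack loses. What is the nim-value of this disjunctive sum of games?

6

All stacks use S = {1, 2, 5, 7, 9}:
n :  0  1  2  3  4  5  6  7  8  9 10 11 12 13 14 15 16 17 18 19 20 21 22 23 24
G :  0  1  2  0  1  2  0  1  2  3  4  5  3  4  0  1  2  0  1  2  0  1  2  3  4
Stack A: G(15) = 1.
Stack B: G(24) = 4.
Stack C: G(12) = 3.
Combined Grundy value = 1 ⊕ 4 ⊕ 3 = 6.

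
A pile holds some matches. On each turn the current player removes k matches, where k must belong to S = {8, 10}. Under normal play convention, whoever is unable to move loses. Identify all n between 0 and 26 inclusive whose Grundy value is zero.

0, 1, 2, 3, 4, 5, 6, 7, 18, 19, 20, 21, 22, 23, 24, 25

n :  0  1  2  3  4  5  6  7  8  9 10 11 12 13 14 15 16 17 18 19 20 21 22 23 24 25 26
G :  0  0  0  0  0  0  0  0  1  1  1  1  1  1  1  1  2  2  0  0  0  0  0  0  0  0  1
P-positions are exactly the n with G(n) = 0.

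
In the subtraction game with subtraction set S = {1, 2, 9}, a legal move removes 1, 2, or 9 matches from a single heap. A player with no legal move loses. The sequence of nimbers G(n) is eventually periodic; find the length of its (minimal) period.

n :  0  1  2  3  4  5  6  7  8  9 10 11 12 13 14 15 16 17 18 19 20 21
G :  0  1  2  0  1  2  0  1  2  3  0  1  2  0  1  2  0  1  2  3  0  1
G(n+10) = G(n) holds for n = 0,…,8 (a full window of length max(S) = 9), so the sequence is purely periodic with period 10.

10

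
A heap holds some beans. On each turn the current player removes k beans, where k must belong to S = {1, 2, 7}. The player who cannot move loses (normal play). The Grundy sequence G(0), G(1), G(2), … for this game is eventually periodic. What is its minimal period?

G(0) = 0
G(1) = mex{0} = 1
G(2) = mex{1,0} = 2
G(3) = mex{2,1} = 0
G(4) = mex{0,2} = 1
G(5) = mex{1,0} = 2
G(6) = mex{2,1} = 0
G(7) = mex{0,2,0} = 1
G(8) = mex{1,0,1} = 2
G(9) = mex{2,1,2} = 0
G(10) = mex{0,2,0} = 1
G(11) = mex{1,0,1} = 2
G(12) = mex{2,1,2} = 0
G(13) = mex{0,2,0} = 1
G(14) = mex{1,0,1} = 2
G(n+3) = G(n) holds for n = 0,…,6 (a full window of length max(S) = 7), so the sequence is purely periodic with period 3.

3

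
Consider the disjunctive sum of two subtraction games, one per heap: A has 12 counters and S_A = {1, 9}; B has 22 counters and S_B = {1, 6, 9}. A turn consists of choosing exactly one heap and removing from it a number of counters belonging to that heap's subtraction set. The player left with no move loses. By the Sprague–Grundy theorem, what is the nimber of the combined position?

0

Heap A, S = {1, 9}:
n :  0  1  2  3  4  5  6  7  8  9 10 11 12
G :  0  1  0  1  0  1  0  1  0  1  0  1  0
G_A(12) = 0.
Heap B, S = {1, 6, 9}:
n :  0  1  2  3  4  5  6  7  8  9 10 11 12 13 14 15 16 17 18 19 20 21 22
G :  0  1  0  1  0  1  2  0  1  2  3  2  0  1  0  1  2  0  1  0  1  2  0
G_B(22) = 0.
Combined Grundy value = 0 ⊕ 0 = 0.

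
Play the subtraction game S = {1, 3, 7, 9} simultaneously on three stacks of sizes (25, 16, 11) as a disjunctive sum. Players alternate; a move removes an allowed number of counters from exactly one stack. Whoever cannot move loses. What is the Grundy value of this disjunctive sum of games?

0

All stacks use S = {1, 3, 7, 9}:
n :  0  1  2  3  4  5  6  7  8  9 10 11 12 13 14 15 16 17 18 19 20 21 22 23 24 25
G :  0  1  0  1  0  1  0  1  0  1  0  1  0  1  0  1  0  1  0  1  0  1  0  1  0  1
Stack A: G(25) = 1.
Stack B: G(16) = 0.
Stack C: G(11) = 1.
Combined Grundy value = 1 ⊕ 0 ⊕ 1 = 0.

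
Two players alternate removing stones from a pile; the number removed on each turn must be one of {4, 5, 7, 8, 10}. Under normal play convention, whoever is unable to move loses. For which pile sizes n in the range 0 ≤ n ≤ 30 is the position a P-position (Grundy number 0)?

0, 1, 2, 3, 14, 15, 16, 17, 28, 29, 30

n :  0  1  2  3  4  5  6  7  8  9 10 11 12 13 14 15 16 17 18 19 20 21 22 23 24 25 26 27 28 29 30
G :  0  0  0  0  1  1  1  1  2  2  2  2  3  3  0  0  0  0  1  1  1  1  2  2  2  2  3  3  0  0  0
P-positions are exactly the n with G(n) = 0.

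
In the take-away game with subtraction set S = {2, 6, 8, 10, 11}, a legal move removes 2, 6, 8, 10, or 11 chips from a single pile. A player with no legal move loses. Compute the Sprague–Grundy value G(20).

1

G(0) = 0
G(1) = mex{} = 0
G(2) = mex{0} = 1
G(3) = mex{0} = 1
G(4) = mex{1} = 0
G(5) = mex{1} = 0
G(6) = mex{0,0} = 1
G(7) = mex{0,0} = 1
G(8) = mex{1,1,0} = 2
G(9) = mex{1,1,0} = 2
G(10) = mex{2,0,1,0} = 3
G(11) = mex{2,0,1,0,0} = 3
G(12) = mex{3,1,0,1,0} = 2
G(13) = mex{3,1,0,1,1} = 2
G(14) = mex{2,2,1,0,1} = 3
G(15) = mex{2,2,1,0,0} = 3
G(16) = mex{3,3,2,1,0} = 4
G(17) = mex{3,3,2,1,1} = 0
G(18) = mex{4,2,3,2,1} = 0
G(19) = mex{0,2,3,2,2} = 1
G(20) = mex{0,3,2,3,2} = 1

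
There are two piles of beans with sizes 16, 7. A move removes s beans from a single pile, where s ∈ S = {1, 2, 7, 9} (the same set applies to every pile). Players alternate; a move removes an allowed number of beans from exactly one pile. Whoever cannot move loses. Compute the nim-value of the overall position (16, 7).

All piles use S = {1, 2, 7, 9}:
G(0) = 0
G(1) = mex{0} = 1
G(2) = mex{1,0} = 2
G(3) = mex{2,1} = 0
G(4) = mex{0,2} = 1
G(5) = mex{1,0} = 2
G(6) = mex{2,1} = 0
G(7) = mex{0,2,0} = 1
G(8) = mex{1,0,1} = 2
G(9) = mex{2,1,2,0} = 3
G(10) = mex{3,2,0,1} = 4
G(11) = mex{4,3,1,2} = 0
G(12) = mex{0,4,2,0} = 1
G(13) = mex{1,0,0,1} = 2
G(14) = mex{2,1,1,2} = 0
G(15) = mex{0,2,2,0} = 1
G(16) = mex{1,0,3,1} = 2
Pile A: G(16) = 2.
Pile B: G(7) = 1.
Combined Grundy value = 2 ⊕ 1 = 3.

3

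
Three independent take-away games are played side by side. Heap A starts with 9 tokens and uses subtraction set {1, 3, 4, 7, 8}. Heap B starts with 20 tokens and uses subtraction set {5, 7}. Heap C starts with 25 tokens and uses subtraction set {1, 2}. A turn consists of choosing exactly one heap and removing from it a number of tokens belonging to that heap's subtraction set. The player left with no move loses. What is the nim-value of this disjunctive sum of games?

5

Heap A, S = {1, 3, 4, 7, 8}:
n : 0 1 2 3 4 5 6 7 8 9
G : 0 1 0 1 2 3 2 3 4 5
G_A(9) = 5.
Heap B, S = {5, 7}:
G(0) = 0
G(1) = mex{} = 0
G(2) = mex{} = 0
G(3) = mex{} = 0
G(4) = mex{} = 0
G(5) = mex{0} = 1
G(6) = mex{0} = 1
G(7) = mex{0,0} = 1
G(8) = mex{0,0} = 1
G(9) = mex{0,0} = 1
G(10) = mex{1,0} = 2
G(11) = mex{1,0} = 2
G(12) = mex{1,1} = 0
G(13) = mex{1,1} = 0
G(14) = mex{1,1} = 0
G(15) = mex{2,1} = 0
G(16) = mex{2,1} = 0
G(17) = mex{0,2} = 1
G(18) = mex{0,2} = 1
G(19) = mex{0,0} = 1
G(20) = mex{0,0} = 1
G_B(20) = 1.
Heap C, S = {1, 2}:
G(0) = 0
G(1) = mex{0} = 1
G(2) = mex{1,0} = 2
G(3) = mex{2,1} = 0
G(4) = mex{0,2} = 1
G(5) = mex{1,0} = 2
G(6) = mex{2,1} = 0
G(7) = mex{0,2} = 1
G(8) = mex{1,0} = 2
G(9) = mex{2,1} = 0
G(10) = mex{0,2} = 1
G(11) = mex{1,0} = 2
G(12) = mex{2,1} = 0
G(13) = mex{0,2} = 1
G(14) = mex{1,0} = 2
G(15) = mex{2,1} = 0
G(16) = mex{0,2} = 1
G(17) = mex{1,0} = 2
G(18) = mex{2,1} = 0
G(19) = mex{0,2} = 1
G(20) = mex{1,0} = 2
G(21) = mex{2,1} = 0
G(22) = mex{0,2} = 1
G(23) = mex{1,0} = 2
G(24) = mex{2,1} = 0
G(25) = mex{0,2} = 1
G_C(25) = 1.
Combined Grundy value = 5 ⊕ 1 ⊕ 1 = 5.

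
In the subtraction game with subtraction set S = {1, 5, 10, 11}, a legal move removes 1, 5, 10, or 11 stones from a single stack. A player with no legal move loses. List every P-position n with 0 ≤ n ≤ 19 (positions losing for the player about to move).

n :  0  1  2  3  4  5  6  7  8  9 10 11 12 13 14 15 16 17 18 19
G :  0  1  0  1  0  1  0  1  0  1  2  3  2  3  2  3  2  3  2  3
P-positions are exactly the n with G(n) = 0.

0, 2, 4, 6, 8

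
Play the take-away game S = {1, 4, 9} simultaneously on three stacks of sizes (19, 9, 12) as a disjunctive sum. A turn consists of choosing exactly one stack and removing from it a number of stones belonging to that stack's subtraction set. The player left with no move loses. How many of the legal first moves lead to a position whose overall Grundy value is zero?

All stacks use S = {1, 4, 9}:
G(0) = 0
G(1) = mex{0} = 1
G(2) = mex{1} = 0
G(3) = mex{0} = 1
G(4) = mex{1,0} = 2
G(5) = mex{2,1} = 0
G(6) = mex{0,0} = 1
G(7) = mex{1,1} = 0
G(8) = mex{0,2} = 1
G(9) = mex{1,0,0} = 2
G(10) = mex{2,1,1} = 0
G(11) = mex{0,0,0} = 1
G(12) = mex{1,1,1} = 0
G(13) = mex{0,2,2} = 1
G(14) = mex{1,0,0} = 2
G(15) = mex{2,1,1} = 0
G(16) = mex{0,0,0} = 1
G(17) = mex{1,1,1} = 0
G(18) = mex{0,2,2} = 1
G(19) = mex{1,0,0} = 2
Stack A: G(19) = 2.
Stack B: G(9) = 2.
Stack C: G(12) = 0.
Combined Grundy value = 2 ⊕ 2 ⊕ 0 = 0.
A winning move leaves total XOR = 0, i.e. changes one component's Grundy value g to g ⊕ X where X is the current total.
Stack A: target g' = 2⊕0 = 2, but every legal move changes the Grundy value (mex property), so 0 moves.
Stack B: target g' = 2⊕0 = 2, but every legal move changes the Grundy value (mex property), so 0 moves.
Stack C: target g' = 0⊕0 = 0, but every legal move changes the Grundy value (mex property), so 0 moves.

0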